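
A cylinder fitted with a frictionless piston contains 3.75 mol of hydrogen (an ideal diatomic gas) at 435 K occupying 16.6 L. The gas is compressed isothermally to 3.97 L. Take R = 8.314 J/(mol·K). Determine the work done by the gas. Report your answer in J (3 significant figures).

W ≈ -19400 J

Isothermal: W = nRT ln(V₂/V₁).
W = (3.75)(8.314)(435) × ln(3.97/16.6)
  = 13562 × -1.431
W_by_gas = -19403 J.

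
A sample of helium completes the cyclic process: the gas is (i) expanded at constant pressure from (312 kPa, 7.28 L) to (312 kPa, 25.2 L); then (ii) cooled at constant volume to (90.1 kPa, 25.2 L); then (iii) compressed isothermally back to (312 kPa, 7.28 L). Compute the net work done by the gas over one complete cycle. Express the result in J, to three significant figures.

W_net ≈ 2770 J

Leg (i): W = PΔV = (312)(25.2 − 7.28) = 5591 J.
Leg (ii): W = 0.
Leg (iii): W = PᵢVᵢ ln(V_f/Vᵢ) = (2271) ln(7.28/25.2) = -2819 J.
W_net = 5591 − 2819 = 2772 J.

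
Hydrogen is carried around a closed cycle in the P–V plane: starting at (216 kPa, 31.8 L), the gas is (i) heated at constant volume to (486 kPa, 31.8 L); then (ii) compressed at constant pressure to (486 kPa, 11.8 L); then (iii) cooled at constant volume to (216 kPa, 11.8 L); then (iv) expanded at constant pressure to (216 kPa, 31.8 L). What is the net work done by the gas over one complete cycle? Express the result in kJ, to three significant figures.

Constant-volume legs do no work.
W(ii) = (486)(11.8 − 31.8) = -9720 J; W(iv) = (216)(31.8 − 11.8) = 4320 J.
W_net = -9720 + 4320 = -5400 J (the counter-clockwise enclosed area).

W_net ≈ -5.40 kJ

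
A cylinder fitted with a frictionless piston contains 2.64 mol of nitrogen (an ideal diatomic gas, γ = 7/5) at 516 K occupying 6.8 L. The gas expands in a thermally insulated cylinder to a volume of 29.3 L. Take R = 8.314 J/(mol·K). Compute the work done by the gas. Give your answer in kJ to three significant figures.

Adiabatic: TV^(γ−1) = const with γ = 7/5.
T₂ = T₁ (V₁/V₂)^(γ−1) = 516 × (6.8/29.3)^0.4 = 516 × 0.5575 = 287.7 K.
W_by = nCᵥ(T₁ − T₂) = (2.64)(20.79)(516 − 287.7) = 12529 J.

W ≈ 12.5 kJ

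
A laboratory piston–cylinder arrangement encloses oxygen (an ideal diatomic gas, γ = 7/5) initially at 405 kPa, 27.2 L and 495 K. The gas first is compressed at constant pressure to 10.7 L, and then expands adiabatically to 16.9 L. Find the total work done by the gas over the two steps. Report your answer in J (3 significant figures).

W_total ≈ -4870 J

Step 1 (isobaric): W = PΔV = (405 kPa)(10.7 − 27.2 L) = -6682 J.
After step 1: P = 405 kPa, V = 10.7 L, T = 194.7 K.
Step 2 (adiabatic): W = (P₁V₁ − P₂V₂)/(γ−1) = (4334 − 3609)/0.4 = 1810 J.
W_total = -6682 + 1810 = -4872 J.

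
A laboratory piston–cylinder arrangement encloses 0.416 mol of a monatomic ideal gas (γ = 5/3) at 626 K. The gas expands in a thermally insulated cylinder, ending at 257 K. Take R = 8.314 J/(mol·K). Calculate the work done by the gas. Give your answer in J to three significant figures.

W ≈ 1910 J

Adiabatic ⇒ Q = 0, so W_by = −ΔU = nCᵥ(T₁ − T₂).
Cᵥ = 3R/2 = 12.47 J/(mol·K).
W = (0.416)(12.47)(626 − 257) = 1914 J.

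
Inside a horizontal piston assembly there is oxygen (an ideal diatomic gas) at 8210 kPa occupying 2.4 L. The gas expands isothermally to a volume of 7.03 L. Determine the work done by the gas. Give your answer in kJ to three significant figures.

W ≈ 21.2 kJ

Isothermal: W = nRT ln(V₂/V₁) = P₁V₁ ln(V₂/V₁).
P₁V₁ = (8210 kPa)(2.4 L) = 19704 J.
W = 19704 × ln(7.03/2.4) = 19704 × 1.075
W_by_gas = 21176 J.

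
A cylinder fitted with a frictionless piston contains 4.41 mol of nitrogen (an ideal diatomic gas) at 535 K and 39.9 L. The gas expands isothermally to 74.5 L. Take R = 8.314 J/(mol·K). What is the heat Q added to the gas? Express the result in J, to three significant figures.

Q ≈ 12200 J

Isothermal ⇒ ΔU = 0, so Q = W = nRT ln(V₂/V₁).
Q = (4.41)(8.314)(535) ln(74.5/39.9) = 19616 × 0.6244 = 12248 J.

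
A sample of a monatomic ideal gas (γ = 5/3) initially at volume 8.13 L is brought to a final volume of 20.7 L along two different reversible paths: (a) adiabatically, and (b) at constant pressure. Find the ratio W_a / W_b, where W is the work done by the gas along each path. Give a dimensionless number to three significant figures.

W_a / W_b ≈ 0.450

Path (a) adiabatic: W = P₁V₁(1 − (V₁/V₂)^(γ−1))/(γ−1) → W_a/(P₁V₁) = 0.6955.
Path (b) isobaric: W = P₁(V₂ − V₁) → W_b/(P₁V₁) = 1.546.
W_a / W_b = 0.6955 / 1.546 = 0.4499.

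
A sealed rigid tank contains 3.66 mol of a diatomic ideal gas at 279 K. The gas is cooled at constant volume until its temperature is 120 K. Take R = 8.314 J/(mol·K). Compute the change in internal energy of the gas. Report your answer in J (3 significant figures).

ΔU ≈ -12100 J

Constant volume ⇒ W = 0, so Q = ΔU = nCᵥΔT with Cᵥ = 5R/2 = 20.79 J/(mol·K).
ΔU = (3.66)(20.79)(120 − 279) = -12096 J.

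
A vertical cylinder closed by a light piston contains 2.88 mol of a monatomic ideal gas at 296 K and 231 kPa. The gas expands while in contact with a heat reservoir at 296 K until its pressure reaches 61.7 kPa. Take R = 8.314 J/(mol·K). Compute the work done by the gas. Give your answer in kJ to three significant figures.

W ≈ 9.36 kJ

Isothermal process: W = nRT ln(V₂/V₁) = nRT ln(P₁/P₂).
W = (2.88)(8.314)(296) × ln(231/61.7)
  = 7088 × ln(3.744) = 7088 × 1.32
W_by_gas = 9356 J.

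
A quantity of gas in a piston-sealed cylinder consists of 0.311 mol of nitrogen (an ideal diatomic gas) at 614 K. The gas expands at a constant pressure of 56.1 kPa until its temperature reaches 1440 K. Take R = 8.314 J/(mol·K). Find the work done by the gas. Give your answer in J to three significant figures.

W ≈ 2140 J

Isobaric: W = P ΔV = nR ΔT.
W = (0.311)(8.314)(1440 − 614) = 2136 J.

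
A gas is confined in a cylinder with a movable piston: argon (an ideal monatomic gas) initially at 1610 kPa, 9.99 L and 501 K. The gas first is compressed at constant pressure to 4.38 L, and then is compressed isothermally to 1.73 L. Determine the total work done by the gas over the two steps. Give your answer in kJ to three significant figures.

W_total ≈ -15.6 kJ

Step 1 (isobaric): W = PΔV = (1610 kPa)(4.38 − 9.99 L) = -9032 J.
After step 1: P = 1610 kPa, V = 4.38 L, T = 219.7 K.
Step 2 (isothermal): W = P₁V₁ ln(V₂/V₁) = (7052) ln(1.73/4.38) = -6551 J.
W_total = -9032 − 6551 = -15583 J.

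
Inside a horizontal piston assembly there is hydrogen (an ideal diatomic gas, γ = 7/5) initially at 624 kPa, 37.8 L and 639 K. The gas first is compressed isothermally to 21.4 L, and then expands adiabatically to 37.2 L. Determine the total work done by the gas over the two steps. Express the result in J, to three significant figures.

Step 1 (isothermal): W = P₁V₁ ln(V₂/V₁) = (23587) ln(21.4/37.8) = -13419 J.
After step 1: P = 1102 kPa, V = 21.4 L, T = 639 K.
Step 2 (adiabatic): W = (P₁V₁ − P₂V₂)/(γ−1) = (23587 − 18907)/0.4 = 11700 J.
W_total = -13419 + 11700 = -1719 J.

W_total ≈ -1720 J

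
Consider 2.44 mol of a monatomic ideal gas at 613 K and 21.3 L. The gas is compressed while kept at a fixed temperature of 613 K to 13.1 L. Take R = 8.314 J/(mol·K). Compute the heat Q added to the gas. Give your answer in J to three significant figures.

Isothermal ⇒ ΔU = 0, so Q = W = nRT ln(V₂/V₁).
Q = (2.44)(8.314)(613) ln(13.1/21.3) = 12435 × -0.4861 = -6045 J.

Q ≈ -6040 J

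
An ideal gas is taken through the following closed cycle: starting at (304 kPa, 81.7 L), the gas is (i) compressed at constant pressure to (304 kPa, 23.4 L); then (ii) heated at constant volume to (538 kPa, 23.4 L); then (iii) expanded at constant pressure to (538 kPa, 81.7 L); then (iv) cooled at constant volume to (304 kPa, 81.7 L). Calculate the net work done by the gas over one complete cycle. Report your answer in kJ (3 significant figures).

W_net ≈ 13.6 kJ

Constant-volume legs do no work.
W(i) = (304)(23.4 − 81.7) = -17723 J; W(iii) = (538)(81.7 − 23.4) = 31365 J.
W_net = -17723 + 31365 = 13642 J (the clockwise enclosed area).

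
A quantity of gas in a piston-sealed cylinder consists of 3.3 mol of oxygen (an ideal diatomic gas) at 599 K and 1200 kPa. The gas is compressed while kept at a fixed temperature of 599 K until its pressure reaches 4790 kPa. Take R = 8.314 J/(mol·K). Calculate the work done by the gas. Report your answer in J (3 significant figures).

W ≈ -22700 J

Isothermal process: W = nRT ln(V₂/V₁) = nRT ln(P₁/P₂).
W = (3.3)(8.314)(599) × ln(1200/4790)
  = 16434 × ln(0.2505) = 16434 × -1.384
W_by_gas = -22748 J.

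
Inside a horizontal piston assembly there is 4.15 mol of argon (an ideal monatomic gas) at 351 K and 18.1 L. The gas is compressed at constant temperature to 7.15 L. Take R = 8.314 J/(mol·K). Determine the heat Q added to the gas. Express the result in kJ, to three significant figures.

Q ≈ -11.2 kJ

Isothermal ⇒ ΔU = 0, so Q = W = nRT ln(V₂/V₁).
Q = (4.15)(8.314)(351) ln(7.15/18.1) = 12111 × -0.9288 = -11248 J.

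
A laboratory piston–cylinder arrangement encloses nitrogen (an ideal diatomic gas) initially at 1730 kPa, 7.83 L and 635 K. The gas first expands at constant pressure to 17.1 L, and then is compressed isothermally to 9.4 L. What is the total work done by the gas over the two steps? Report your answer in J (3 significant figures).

W_total ≈ -1660 J

Step 1 (isobaric): W = PΔV = (1730 kPa)(17.1 − 7.83 L) = 16037 J.
After step 1: P = 1730 kPa, V = 17.1 L, T = 1387 K.
Step 2 (isothermal): W = P₁V₁ ln(V₂/V₁) = (29583) ln(9.4/17.1) = -17702 J.
W_total = 16037 − 17702 = -1664 J.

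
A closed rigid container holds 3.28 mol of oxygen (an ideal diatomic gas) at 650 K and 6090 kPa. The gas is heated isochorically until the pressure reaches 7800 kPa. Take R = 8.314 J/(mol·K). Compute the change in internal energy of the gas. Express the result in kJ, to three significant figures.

Constant volume ⇒ W = 0, so Q = ΔU = nCᵥΔT with Cᵥ = 5R/2 = 20.79 J/(mol·K).
At constant V, T₂/T₁ = P₂/P₁ ⇒ ΔT = T₁(P₂/P₁ − 1) = 650·(7800/6090 − 1) = 182.5 K.
ΔU = (3.28)(20.79)(182.5) = 12443 J.

ΔU ≈ 12.4 kJ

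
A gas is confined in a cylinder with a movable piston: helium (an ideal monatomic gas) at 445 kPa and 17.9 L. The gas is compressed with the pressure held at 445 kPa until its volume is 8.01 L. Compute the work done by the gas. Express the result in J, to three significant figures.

W ≈ -4400 J

Isobaric: W = P ΔV.
W = (445 kPa)(8.01 − 17.9 L) = (445)(-9.89) = -4401 J.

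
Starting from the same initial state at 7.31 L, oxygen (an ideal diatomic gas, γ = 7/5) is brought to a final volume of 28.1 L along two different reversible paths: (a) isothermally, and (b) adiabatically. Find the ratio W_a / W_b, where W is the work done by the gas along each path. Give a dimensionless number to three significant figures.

Path (a) isothermal: W = P₁V₁ ln(V₂/V₁) → W_a/(P₁V₁) = 1.347.
Path (b) adiabatic: W = P₁V₁(1 − (V₁/V₂)^(γ−1))/(γ−1) → W_b/(P₁V₁) = 1.041.
W_a / W_b = 1.347 / 1.041 = 1.293.

W_a / W_b ≈ 1.29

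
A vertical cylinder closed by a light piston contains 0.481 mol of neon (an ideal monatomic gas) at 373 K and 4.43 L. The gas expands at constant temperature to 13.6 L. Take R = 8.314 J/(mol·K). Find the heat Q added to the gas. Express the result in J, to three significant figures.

Isothermal ⇒ ΔU = 0, so Q = W = nRT ln(V₂/V₁).
Q = (0.481)(8.314)(373) ln(13.6/4.43) = 1492 × 1.122 = 1673 J.

Q ≈ 1670 J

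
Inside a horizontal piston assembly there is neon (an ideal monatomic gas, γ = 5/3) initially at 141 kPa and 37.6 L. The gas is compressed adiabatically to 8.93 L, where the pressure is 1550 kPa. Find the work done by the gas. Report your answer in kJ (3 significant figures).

Adiabatic: W = (P₁V₁ − P₂V₂)/(γ − 1) with γ = 5/3.
P₁V₁ = 5302 J, P₂V₂ = 13842 J.
W = (5302 − 13842) / 0.6667 = -12810 J.

W ≈ -12.8 kJ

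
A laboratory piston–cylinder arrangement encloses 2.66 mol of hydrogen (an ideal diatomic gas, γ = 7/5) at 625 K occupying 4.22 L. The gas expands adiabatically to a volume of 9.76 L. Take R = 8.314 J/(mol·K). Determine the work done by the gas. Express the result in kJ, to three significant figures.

Adiabatic: TV^(γ−1) = const with γ = 7/5.
T₂ = T₁ (V₁/V₂)^(γ−1) = 625 × (4.22/9.76)^0.4 = 625 × 0.7151 = 446.9 K.
W_by = nCᵥ(T₁ − T₂) = (2.66)(20.79)(625 − 446.9) = 9846 J.

W ≈ 9.85 kJ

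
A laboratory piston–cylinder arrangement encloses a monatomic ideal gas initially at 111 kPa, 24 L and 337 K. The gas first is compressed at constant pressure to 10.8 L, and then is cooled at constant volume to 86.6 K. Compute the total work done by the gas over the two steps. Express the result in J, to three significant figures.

W_total ≈ -1470 J

Step 1 (isobaric): W = PΔV = (111 kPa)(10.8 − 24 L) = -1465 J.
Step 2 (isochoric): W = 0 (constant volume).
W_total = -1465 + 0 = -1465 J.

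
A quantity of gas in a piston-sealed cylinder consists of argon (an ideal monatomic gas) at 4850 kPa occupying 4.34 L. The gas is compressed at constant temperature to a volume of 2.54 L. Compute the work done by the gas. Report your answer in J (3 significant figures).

Isothermal: W = nRT ln(V₂/V₁) = P₁V₁ ln(V₂/V₁).
P₁V₁ = (4850 kPa)(4.34 L) = 21049 J.
W = 21049 × ln(2.54/4.34) = 21049 × -0.5357
W_by_gas = -11276 J.

W ≈ -11300 J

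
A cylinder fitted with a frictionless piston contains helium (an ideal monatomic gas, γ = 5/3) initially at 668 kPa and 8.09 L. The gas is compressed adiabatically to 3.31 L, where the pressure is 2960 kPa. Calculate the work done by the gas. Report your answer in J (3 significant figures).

Adiabatic: W = (P₁V₁ − P₂V₂)/(γ − 1) with γ = 5/3.
P₁V₁ = 5404 J, P₂V₂ = 9798 J.
W = (5404 − 9798) / 0.6667 = -6590 J.

W ≈ -6590 J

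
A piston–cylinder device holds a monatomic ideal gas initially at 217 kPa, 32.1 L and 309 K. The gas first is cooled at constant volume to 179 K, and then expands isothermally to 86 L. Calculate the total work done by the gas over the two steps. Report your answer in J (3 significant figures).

W_total ≈ 3980 J

Step 1 (isochoric): W = 0 (constant volume).
After step 1: P = 125.7 kPa (V unchanged).
Step 2 (isothermal): W = P₁V₁ ln(V₂/V₁) = (4035) ln(86/32.1) = 3977 J.
W_total = 0 + 3977 = 3977 J.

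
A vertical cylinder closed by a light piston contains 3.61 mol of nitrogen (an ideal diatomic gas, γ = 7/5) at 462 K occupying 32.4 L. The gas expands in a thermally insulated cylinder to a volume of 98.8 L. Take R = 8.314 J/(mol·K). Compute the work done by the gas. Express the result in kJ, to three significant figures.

W ≈ 12.5 kJ

Adiabatic: TV^(γ−1) = const with γ = 7/5.
T₂ = T₁ (V₁/V₂)^(γ−1) = 462 × (32.4/98.8)^0.4 = 462 × 0.6402 = 295.8 K.
W_by = nCᵥ(T₁ − T₂) = (3.61)(20.79)(462 − 295.8) = 12473 J.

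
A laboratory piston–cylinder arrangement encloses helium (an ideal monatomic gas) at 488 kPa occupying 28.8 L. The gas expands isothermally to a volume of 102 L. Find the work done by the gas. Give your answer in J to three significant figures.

W ≈ 17800 J

Isothermal: W = nRT ln(V₂/V₁) = P₁V₁ ln(V₂/V₁).
P₁V₁ = (488 kPa)(28.8 L) = 14054 J.
W = 14054 × ln(102/28.8) = 14054 × 1.265
W_by_gas = 17773 J.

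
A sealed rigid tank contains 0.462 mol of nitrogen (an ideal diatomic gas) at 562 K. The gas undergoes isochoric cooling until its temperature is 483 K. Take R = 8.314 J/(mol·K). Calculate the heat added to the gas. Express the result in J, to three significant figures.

Constant volume ⇒ W = 0, so Q = ΔU = nCᵥΔT with Cᵥ = 5R/2 = 20.79 J/(mol·K).
ΔU = (0.462)(20.79)(483 − 562) = -758.6 J.

Q ≈ -759 J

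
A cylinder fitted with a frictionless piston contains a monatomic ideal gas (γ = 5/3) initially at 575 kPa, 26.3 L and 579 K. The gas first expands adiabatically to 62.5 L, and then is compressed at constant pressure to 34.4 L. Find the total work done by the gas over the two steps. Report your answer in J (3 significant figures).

Step 1 (adiabatic): W = (P₁V₁ − P₂V₂)/(γ−1) = (15122 − 8492)/0.667 = 9946 J.
After step 1: P = 135.9 kPa, V = 62.5 L, T = 325.1 K.
Step 2 (isobaric): W = PΔV = (135.9 kPa)(34.4 − 62.5 L) = -3818 J.
W_total = 9946 − 3818 = 6128 J.

W_total ≈ 6130 J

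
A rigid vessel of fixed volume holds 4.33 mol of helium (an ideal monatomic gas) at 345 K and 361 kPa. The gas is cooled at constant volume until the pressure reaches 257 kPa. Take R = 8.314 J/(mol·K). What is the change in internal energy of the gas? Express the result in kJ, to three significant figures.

ΔU ≈ -5.37 kJ

Constant volume ⇒ W = 0, so Q = ΔU = nCᵥΔT with Cᵥ = 3R/2 = 12.47 J/(mol·K).
At constant V, T₂/T₁ = P₂/P₁ ⇒ ΔT = T₁(P₂/P₁ − 1) = 345·(257/361 − 1) = -99.39 K.
ΔU = (4.33)(12.47)(-99.39) = -5367 J.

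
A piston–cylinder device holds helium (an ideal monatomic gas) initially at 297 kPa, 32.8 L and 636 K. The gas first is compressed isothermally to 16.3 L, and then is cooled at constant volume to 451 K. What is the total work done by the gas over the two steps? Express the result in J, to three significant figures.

W_total ≈ -6810 J

Step 1 (isothermal): W = P₁V₁ ln(V₂/V₁) = (9742) ln(16.3/32.8) = -6812 J.
Step 2 (isochoric): W = 0 (constant volume).
W_total = -6812 + 0 = -6812 J.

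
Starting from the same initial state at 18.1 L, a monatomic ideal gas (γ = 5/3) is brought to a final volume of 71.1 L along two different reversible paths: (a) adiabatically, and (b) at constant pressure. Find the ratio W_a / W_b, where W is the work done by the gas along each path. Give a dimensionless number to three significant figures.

Path (a) adiabatic: W = P₁V₁(1 − (V₁/V₂)^(γ−1))/(γ−1) → W_a/(P₁V₁) = 0.8975.
Path (b) isobaric: W = P₁(V₂ − V₁) → W_b/(P₁V₁) = 2.928.
W_a / W_b = 0.8975 / 2.928 = 0.3065.

W_a / W_b ≈ 0.307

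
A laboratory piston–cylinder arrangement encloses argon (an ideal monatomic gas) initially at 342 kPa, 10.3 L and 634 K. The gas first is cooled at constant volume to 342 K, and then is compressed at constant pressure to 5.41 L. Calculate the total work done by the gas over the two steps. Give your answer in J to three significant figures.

W_total ≈ -902 J

Step 1 (isochoric): W = 0 (constant volume).
After step 1: P = 184.5 kPa (V unchanged).
Step 2 (isobaric): W = PΔV = (184.5 kPa)(5.41 − 10.3 L) = -902.1 J.
W_total = 0 − 902.1 = -902.1 J.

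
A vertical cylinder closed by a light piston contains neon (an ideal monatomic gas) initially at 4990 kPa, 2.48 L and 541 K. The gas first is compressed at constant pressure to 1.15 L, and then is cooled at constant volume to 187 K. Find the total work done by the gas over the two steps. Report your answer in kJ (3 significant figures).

W_total ≈ -6.64 kJ

Step 1 (isobaric): W = PΔV = (4990 kPa)(1.15 − 2.48 L) = -6637 J.
Step 2 (isochoric): W = 0 (constant volume).
W_total = -6637 + 0 = -6637 J.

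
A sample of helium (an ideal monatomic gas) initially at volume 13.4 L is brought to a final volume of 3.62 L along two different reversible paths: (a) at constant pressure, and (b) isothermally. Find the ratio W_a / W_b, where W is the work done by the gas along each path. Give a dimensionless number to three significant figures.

Path (a) isobaric: W = P₁(V₂ − V₁) → W_a/(P₁V₁) = -0.7299.
Path (b) isothermal: W = P₁V₁ ln(V₂/V₁) → W_b/(P₁V₁) = -1.309.
W_a / W_b = -0.7299 / -1.309 = 0.5577.

W_a / W_b ≈ 0.558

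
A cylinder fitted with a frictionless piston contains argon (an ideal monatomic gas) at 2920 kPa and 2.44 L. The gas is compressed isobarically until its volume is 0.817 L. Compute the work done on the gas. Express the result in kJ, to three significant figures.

W ≈ 4.74 kJ

Isobaric: W = P ΔV.
W = (2920 kPa)(0.817 − 2.44 L) = (2920)(-1.623) = -4739 J.
Work on gas = −W_by = 4739 J.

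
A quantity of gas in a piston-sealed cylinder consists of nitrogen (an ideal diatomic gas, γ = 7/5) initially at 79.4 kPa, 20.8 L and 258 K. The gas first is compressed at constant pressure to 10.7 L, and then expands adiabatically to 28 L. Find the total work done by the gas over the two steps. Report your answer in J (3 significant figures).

Step 1 (isobaric): W = PΔV = (79.4 kPa)(10.7 − 20.8 L) = -801.9 J.
After step 1: P = 79.4 kPa, V = 10.7 L, T = 132.7 K.
Step 2 (adiabatic): W = (P₁V₁ − P₂V₂)/(γ−1) = (849.6 − 578.2)/0.4 = 678.4 J.
W_total = -801.9 + 678.4 = -123.5 J.

W_total ≈ -124 J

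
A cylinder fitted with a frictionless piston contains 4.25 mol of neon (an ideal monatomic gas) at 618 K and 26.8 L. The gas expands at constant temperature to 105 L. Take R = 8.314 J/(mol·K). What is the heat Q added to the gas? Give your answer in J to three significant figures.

Isothermal ⇒ ΔU = 0, so Q = W = nRT ln(V₂/V₁).
Q = (4.25)(8.314)(618) ln(105/26.8) = 21837 × 1.366 = 29819 J.

Q ≈ 29800 J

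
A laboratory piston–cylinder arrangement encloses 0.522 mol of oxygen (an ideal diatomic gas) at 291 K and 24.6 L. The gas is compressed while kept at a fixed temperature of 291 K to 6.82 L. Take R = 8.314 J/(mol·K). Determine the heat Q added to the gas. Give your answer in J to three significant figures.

Q ≈ -1620 J

Isothermal ⇒ ΔU = 0, so Q = W = nRT ln(V₂/V₁).
Q = (0.522)(8.314)(291) ln(6.82/24.6) = 1263 × -1.283 = -1620 J.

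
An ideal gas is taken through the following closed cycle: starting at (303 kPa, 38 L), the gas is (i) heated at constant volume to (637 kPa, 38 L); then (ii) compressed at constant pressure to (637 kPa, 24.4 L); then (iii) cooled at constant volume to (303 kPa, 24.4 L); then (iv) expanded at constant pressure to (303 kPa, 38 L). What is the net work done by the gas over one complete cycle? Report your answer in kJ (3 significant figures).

Constant-volume legs do no work.
W(ii) = (637)(24.4 − 38) = -8663 J; W(iv) = (303)(38 − 24.4) = 4121 J.
W_net = -8663 + 4121 = -4542 J (the counter-clockwise enclosed area).

W_net ≈ -4.54 kJ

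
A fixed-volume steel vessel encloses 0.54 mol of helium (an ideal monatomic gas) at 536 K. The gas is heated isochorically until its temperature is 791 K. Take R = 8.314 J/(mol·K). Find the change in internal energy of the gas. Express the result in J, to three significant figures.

ΔU ≈ 1720 J

Constant volume ⇒ W = 0, so Q = ΔU = nCᵥΔT with Cᵥ = 3R/2 = 12.47 J/(mol·K).
ΔU = (0.54)(12.47)(791 − 536) = 1717 J.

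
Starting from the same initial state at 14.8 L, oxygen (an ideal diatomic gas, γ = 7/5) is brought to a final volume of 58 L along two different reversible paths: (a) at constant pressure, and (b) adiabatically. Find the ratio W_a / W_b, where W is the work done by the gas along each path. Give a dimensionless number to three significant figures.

W_a / W_b ≈ 2.77

Path (a) isobaric: W = P₁(V₂ − V₁) → W_a/(P₁V₁) = 2.919.
Path (b) adiabatic: W = P₁V₁(1 − (V₁/V₂)^(γ−1))/(γ−1) → W_b/(P₁V₁) = 1.052.
W_a / W_b = 2.919 / 1.052 = 2.774.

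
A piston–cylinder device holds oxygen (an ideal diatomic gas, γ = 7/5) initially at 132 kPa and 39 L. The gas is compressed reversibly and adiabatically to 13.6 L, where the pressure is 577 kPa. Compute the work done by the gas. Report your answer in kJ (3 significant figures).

Adiabatic: W = (P₁V₁ − P₂V₂)/(γ − 1) with γ = 7/5.
P₁V₁ = 5148 J, P₂V₂ = 7847 J.
W = (5148 − 7847) / 0.4 = -6748 J.

W ≈ -6.75 kJ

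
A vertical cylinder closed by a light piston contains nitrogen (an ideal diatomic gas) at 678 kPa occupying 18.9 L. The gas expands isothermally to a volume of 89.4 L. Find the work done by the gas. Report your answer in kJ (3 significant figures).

Isothermal: W = nRT ln(V₂/V₁) = P₁V₁ ln(V₂/V₁).
P₁V₁ = (678 kPa)(18.9 L) = 12814 J.
W = 12814 × ln(89.4/18.9) = 12814 × 1.554
W_by_gas = 19913 J.

W ≈ 19.9 kJ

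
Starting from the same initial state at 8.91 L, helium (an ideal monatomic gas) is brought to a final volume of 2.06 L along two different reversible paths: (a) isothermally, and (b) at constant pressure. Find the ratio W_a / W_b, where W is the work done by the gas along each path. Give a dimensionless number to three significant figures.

Path (a) isothermal: W = P₁V₁ ln(V₂/V₁) → W_a/(P₁V₁) = -1.464.
Path (b) isobaric: W = P₁(V₂ − V₁) → W_b/(P₁V₁) = -0.7688.
W_a / W_b = -1.464 / -0.7688 = 1.905.

W_a / W_b ≈ 1.90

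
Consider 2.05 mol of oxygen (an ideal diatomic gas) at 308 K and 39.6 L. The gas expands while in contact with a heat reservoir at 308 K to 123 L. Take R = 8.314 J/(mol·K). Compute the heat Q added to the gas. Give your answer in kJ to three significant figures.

Isothermal ⇒ ΔU = 0, so Q = W = nRT ln(V₂/V₁).
Q = (2.05)(8.314)(308) ln(123/39.6) = 5249 × 1.133 = 5950 J.

Q ≈ 5.95 kJ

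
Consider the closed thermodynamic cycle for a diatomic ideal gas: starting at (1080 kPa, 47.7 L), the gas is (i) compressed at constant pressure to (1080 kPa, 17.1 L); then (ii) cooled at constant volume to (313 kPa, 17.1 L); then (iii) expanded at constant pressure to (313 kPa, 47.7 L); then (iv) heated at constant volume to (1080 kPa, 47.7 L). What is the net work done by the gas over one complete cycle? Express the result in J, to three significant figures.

W_net ≈ -23500 J

Constant-volume legs do no work.
W(i) = (1080)(17.1 − 47.7) = -33048 J; W(iii) = (313)(47.7 − 17.1) = 9578 J.
W_net = -33048 + 9578 = -23470 J (the counter-clockwise enclosed area).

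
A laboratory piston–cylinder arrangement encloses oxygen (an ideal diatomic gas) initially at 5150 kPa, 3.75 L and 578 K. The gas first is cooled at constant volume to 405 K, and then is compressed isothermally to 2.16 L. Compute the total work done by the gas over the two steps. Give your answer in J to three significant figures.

W_total ≈ -7460 J

Step 1 (isochoric): W = 0 (constant volume).
After step 1: P = 3609 kPa (V unchanged).
Step 2 (isothermal): W = P₁V₁ ln(V₂/V₁) = (13532) ln(2.16/3.75) = -7465 J.
W_total = 0 − 7465 = -7465 J.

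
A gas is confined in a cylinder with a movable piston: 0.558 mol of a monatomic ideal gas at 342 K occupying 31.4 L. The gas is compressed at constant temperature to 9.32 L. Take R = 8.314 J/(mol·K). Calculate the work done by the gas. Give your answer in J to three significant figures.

W ≈ -1930 J

Isothermal: W = nRT ln(V₂/V₁).
W = (0.558)(8.314)(342) × ln(9.32/31.4)
  = 1587 × -1.215
W_by_gas = -1927 J.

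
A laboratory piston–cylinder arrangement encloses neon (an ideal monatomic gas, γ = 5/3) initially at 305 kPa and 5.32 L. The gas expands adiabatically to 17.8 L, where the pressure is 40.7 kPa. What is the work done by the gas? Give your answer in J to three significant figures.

Adiabatic: W = (P₁V₁ − P₂V₂)/(γ − 1) with γ = 5/3.
P₁V₁ = 1623 J, P₂V₂ = 724.5 J.
W = (1623 − 724.5) / 0.6667 = 1347 J.

W ≈ 1350 J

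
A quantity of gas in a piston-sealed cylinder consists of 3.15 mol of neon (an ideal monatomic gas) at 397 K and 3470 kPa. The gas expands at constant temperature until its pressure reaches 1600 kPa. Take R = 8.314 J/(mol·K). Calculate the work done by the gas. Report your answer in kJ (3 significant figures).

W ≈ 8.05 kJ

Isothermal process: W = nRT ln(V₂/V₁) = nRT ln(P₁/P₂).
W = (3.15)(8.314)(397) × ln(3470/1600)
  = 10397 × ln(2.169) = 10397 × 0.7742
W_by_gas = 8049 J.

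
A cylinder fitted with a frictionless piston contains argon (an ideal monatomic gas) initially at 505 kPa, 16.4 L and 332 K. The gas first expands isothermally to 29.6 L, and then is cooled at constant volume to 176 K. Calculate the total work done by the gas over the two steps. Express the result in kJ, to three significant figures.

W_total ≈ 4.89 kJ

Step 1 (isothermal): W = P₁V₁ ln(V₂/V₁) = (8282) ln(29.6/16.4) = 4890 J.
Step 2 (isochoric): W = 0 (constant volume).
W_total = 4890 + 0 = 4890 J.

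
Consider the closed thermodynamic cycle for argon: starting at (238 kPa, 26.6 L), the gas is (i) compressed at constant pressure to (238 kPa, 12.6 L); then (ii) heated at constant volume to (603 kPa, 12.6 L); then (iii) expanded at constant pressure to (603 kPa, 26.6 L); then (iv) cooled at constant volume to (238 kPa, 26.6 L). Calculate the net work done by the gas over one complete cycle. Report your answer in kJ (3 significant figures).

Constant-volume legs do no work.
W(i) = (238)(12.6 − 26.6) = -3332 J; W(iii) = (603)(26.6 − 12.6) = 8442 J.
W_net = -3332 + 8442 = 5110 J (the clockwise enclosed area).

W_net ≈ 5.11 kJ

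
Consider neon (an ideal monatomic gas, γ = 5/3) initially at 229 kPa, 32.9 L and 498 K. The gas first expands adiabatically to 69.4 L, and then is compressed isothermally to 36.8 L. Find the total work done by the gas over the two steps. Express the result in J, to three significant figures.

Step 1 (adiabatic): W = (P₁V₁ − P₂V₂)/(γ−1) = (7534 − 4581)/0.667 = 4430 J.
After step 1: P = 66 kPa, V = 69.4 L, T = 302.8 K.
Step 2 (isothermal): W = P₁V₁ ln(V₂/V₁) = (4581) ln(36.8/69.4) = -2906 J.
W_total = 4430 − 2906 = 1524 J.

W_total ≈ 1520 J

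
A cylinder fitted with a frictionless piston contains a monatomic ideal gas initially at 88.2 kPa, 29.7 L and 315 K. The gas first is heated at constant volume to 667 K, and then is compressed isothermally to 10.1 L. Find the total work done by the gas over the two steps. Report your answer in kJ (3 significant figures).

Step 1 (isochoric): W = 0 (constant volume).
After step 1: P = 186.8 kPa (V unchanged).
Step 2 (isothermal): W = P₁V₁ ln(V₂/V₁) = (5547) ln(10.1/29.7) = -5983 J.
W_total = 0 − 5983 = -5983 J.

W_total ≈ -5.98 kJ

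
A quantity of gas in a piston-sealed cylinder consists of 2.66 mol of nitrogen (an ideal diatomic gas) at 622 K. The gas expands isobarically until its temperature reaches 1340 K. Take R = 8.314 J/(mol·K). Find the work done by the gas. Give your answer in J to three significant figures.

Isobaric: W = P ΔV = nR ΔT.
W = (2.66)(8.314)(1340 − 622) = 15879 J.

W ≈ 15900 J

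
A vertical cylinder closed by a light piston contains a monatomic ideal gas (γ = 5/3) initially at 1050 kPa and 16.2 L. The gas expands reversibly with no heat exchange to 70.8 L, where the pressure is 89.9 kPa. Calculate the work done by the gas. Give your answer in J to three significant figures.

Adiabatic: W = (P₁V₁ − P₂V₂)/(γ − 1) with γ = 5/3.
P₁V₁ = 17010 J, P₂V₂ = 6365 J.
W = (17010 − 6365) / 0.6667 = 15968 J.

W ≈ 16000 J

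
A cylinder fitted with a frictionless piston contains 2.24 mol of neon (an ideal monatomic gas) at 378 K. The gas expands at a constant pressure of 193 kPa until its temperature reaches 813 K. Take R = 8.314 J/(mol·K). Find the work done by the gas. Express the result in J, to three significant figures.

Isobaric: W = P ΔV = nR ΔT.
W = (2.24)(8.314)(813 − 378) = 8101 J.

W ≈ 8100 J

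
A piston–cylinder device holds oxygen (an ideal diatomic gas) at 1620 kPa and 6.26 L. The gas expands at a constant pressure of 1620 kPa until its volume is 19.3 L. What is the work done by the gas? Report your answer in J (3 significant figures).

W ≈ 21100 J

Isobaric: W = P ΔV.
W = (1620 kPa)(19.3 − 6.26 L) = (1620)(13.04) = 21125 J.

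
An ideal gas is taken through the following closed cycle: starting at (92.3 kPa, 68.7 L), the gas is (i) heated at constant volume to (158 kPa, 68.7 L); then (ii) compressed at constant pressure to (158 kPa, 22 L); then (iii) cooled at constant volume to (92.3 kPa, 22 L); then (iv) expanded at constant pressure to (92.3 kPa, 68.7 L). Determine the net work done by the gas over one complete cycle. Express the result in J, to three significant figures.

W_net ≈ -3070 J

Constant-volume legs do no work.
W(ii) = (158)(22 − 68.7) = -7379 J; W(iv) = (92.3)(68.7 − 22) = 4310 J.
W_net = -7379 + 4310 = -3068 J (the counter-clockwise enclosed area).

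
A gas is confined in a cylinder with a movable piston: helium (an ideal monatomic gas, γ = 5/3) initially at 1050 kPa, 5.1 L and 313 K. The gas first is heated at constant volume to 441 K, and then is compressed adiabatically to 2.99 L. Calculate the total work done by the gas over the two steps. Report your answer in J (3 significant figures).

W_total ≈ -4840 J

Step 1 (isochoric): W = 0 (constant volume).
After step 1: P = 1479 kPa (V unchanged).
Step 2 (adiabatic): W = (P₁V₁ − P₂V₂)/(γ−1) = (7545 − 10771)/0.667 = -4839 J.
W_total = 0 − 4839 = -4839 J.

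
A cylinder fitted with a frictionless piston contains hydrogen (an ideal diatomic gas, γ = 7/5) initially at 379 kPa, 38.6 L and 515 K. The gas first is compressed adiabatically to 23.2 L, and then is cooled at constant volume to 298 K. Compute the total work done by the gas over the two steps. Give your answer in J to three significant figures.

W_total ≈ -8260 J

Step 1 (adiabatic): W = (P₁V₁ − P₂V₂)/(γ−1) = (14629 − 17934)/0.4 = -8260 J.
Step 2 (isochoric): W = 0 (constant volume).
W_total = -8260 + 0 = -8260 J.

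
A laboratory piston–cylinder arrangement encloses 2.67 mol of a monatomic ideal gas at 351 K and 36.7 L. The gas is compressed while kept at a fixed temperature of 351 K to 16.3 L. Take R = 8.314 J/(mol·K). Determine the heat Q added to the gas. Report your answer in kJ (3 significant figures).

Isothermal ⇒ ΔU = 0, so Q = W = nRT ln(V₂/V₁).
Q = (2.67)(8.314)(351) ln(16.3/36.7) = 7792 × -0.8116 = -6324 J.

Q ≈ -6.32 kJ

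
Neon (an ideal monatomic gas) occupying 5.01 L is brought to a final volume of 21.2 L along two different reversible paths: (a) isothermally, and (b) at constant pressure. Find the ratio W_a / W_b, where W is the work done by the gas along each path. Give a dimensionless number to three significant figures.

W_a / W_b ≈ 0.446

Path (a) isothermal: W = P₁V₁ ln(V₂/V₁) → W_a/(P₁V₁) = 1.443.
Path (b) isobaric: W = P₁(V₂ − V₁) → W_b/(P₁V₁) = 3.232.
W_a / W_b = 1.443 / 3.232 = 0.4464.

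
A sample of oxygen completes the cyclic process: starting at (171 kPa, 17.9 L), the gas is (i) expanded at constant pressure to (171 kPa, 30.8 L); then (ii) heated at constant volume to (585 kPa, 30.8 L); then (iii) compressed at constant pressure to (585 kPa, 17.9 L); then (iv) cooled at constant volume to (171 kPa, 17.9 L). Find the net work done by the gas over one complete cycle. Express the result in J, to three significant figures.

W_net ≈ -5340 J

Constant-volume legs do no work.
W(i) = (171)(30.8 − 17.9) = 2206 J; W(iii) = (585)(17.9 − 30.8) = -7547 J.
W_net = 2206 − 7547 = -5341 J (the counter-clockwise enclosed area).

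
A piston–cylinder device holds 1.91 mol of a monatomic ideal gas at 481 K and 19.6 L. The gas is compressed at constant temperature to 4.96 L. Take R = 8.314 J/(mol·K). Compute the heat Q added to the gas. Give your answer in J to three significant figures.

Isothermal ⇒ ΔU = 0, so Q = W = nRT ln(V₂/V₁).
Q = (1.91)(8.314)(481) ln(4.96/19.6) = 7638 × -1.374 = -10496 J.

Q ≈ -10500 J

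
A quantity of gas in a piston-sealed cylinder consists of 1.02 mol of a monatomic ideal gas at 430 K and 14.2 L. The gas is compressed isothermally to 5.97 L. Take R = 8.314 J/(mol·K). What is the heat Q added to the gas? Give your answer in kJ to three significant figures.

Isothermal ⇒ ΔU = 0, so Q = W = nRT ln(V₂/V₁).
Q = (1.02)(8.314)(430) ln(5.97/14.2) = 3647 × -0.8665 = -3160 J.

Q ≈ -3.16 kJ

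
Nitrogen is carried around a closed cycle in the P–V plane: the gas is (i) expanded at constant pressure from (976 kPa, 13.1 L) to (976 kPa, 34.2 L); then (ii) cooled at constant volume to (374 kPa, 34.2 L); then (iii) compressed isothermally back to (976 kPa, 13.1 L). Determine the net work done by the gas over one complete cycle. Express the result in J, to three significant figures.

Leg (i): W = PΔV = (976)(34.2 − 13.1) = 20594 J.
Leg (ii): W = 0.
Leg (iii): W = PᵢVᵢ ln(V_f/Vᵢ) = (12791) ln(13.1/34.2) = -12274 J.
W_net = 20594 − 12274 = 8319 J.

W_net ≈ 8320 J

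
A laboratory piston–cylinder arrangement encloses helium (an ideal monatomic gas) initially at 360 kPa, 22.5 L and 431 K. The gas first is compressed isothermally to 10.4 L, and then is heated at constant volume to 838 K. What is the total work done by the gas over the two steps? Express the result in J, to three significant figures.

Step 1 (isothermal): W = P₁V₁ ln(V₂/V₁) = (8100) ln(10.4/22.5) = -6251 J.
Step 2 (isochoric): W = 0 (constant volume).
W_total = -6251 + 0 = -6251 J.

W_total ≈ -6250 J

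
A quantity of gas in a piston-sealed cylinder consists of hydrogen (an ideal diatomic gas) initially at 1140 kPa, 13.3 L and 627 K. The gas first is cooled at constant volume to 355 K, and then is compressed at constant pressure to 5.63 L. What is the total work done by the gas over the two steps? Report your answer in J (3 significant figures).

W_total ≈ -4950 J

Step 1 (isochoric): W = 0 (constant volume).
After step 1: P = 645.5 kPa (V unchanged).
Step 2 (isobaric): W = PΔV = (645.5 kPa)(5.63 − 13.3 L) = -4951 J.
W_total = 0 − 4951 = -4951 J.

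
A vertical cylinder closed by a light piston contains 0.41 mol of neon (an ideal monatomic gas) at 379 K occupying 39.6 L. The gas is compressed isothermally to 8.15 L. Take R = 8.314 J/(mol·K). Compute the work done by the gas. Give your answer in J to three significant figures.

Isothermal: W = nRT ln(V₂/V₁).
W = (0.41)(8.314)(379) × ln(8.15/39.6)
  = 1292 × -1.581
W_by_gas = -2042 J.

W ≈ -2040 J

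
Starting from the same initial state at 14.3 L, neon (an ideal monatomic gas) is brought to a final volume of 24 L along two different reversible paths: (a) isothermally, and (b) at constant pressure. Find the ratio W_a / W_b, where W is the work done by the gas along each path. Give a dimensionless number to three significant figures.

Path (a) isothermal: W = P₁V₁ ln(V₂/V₁) → W_a/(P₁V₁) = 0.5178.
Path (b) isobaric: W = P₁(V₂ − V₁) → W_b/(P₁V₁) = 0.6783.
W_a / W_b = 0.5178 / 0.6783 = 0.7633.

W_a / W_b ≈ 0.763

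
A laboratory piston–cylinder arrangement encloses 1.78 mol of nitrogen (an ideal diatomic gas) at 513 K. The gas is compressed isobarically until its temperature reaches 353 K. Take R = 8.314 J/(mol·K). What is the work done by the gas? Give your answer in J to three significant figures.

Isobaric: W = P ΔV = nR ΔT.
W = (1.78)(8.314)(353 − 513) = -2368 J.

W ≈ -2370 J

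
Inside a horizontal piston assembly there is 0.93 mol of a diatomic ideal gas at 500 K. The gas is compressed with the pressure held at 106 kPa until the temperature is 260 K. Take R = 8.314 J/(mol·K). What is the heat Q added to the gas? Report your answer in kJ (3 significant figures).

Q ≈ -6.49 kJ

Isobaric: W = nRΔT = (0.93)(8.314)(-240) = -1856 J.
ΔU = nCᵥΔT with Cᵥ = 5R/2: ΔU = (0.93)(20.79)(-240) = -4639 J.
Q = ΔU + W = -4639 − 1856 = -6495 J.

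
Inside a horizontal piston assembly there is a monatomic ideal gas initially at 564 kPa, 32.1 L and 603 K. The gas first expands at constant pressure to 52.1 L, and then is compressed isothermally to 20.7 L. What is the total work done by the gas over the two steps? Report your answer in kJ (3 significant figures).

Step 1 (isobaric): W = PΔV = (564 kPa)(52.1 − 32.1 L) = 11280 J.
After step 1: P = 564 kPa, V = 52.1 L, T = 978.7 K.
Step 2 (isothermal): W = P₁V₁ ln(V₂/V₁) = (29384) ln(20.7/52.1) = -27123 J.
W_total = 11280 − 27123 = -15843 J.

W_total ≈ -15.8 kJ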